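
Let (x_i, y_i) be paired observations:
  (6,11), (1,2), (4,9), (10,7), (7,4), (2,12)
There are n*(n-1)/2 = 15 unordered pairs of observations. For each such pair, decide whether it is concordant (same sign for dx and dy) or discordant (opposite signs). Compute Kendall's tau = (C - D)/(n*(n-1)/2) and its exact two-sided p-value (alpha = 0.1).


Step 1: Enumerate the 15 unordered pairs (i,j) with i<j and classify each by sign(x_j-x_i) * sign(y_j-y_i).
  (1,2):dx=-5,dy=-9->C; (1,3):dx=-2,dy=-2->C; (1,4):dx=+4,dy=-4->D; (1,5):dx=+1,dy=-7->D
  (1,6):dx=-4,dy=+1->D; (2,3):dx=+3,dy=+7->C; (2,4):dx=+9,dy=+5->C; (2,5):dx=+6,dy=+2->C
  (2,6):dx=+1,dy=+10->C; (3,4):dx=+6,dy=-2->D; (3,5):dx=+3,dy=-5->D; (3,6):dx=-2,dy=+3->D
  (4,5):dx=-3,dy=-3->C; (4,6):dx=-8,dy=+5->D; (5,6):dx=-5,dy=+8->D
Step 2: C = 7, D = 8, total pairs = 15.
Step 3: tau = (C - D)/(n(n-1)/2) = (7 - 8)/15 = -0.066667.
Step 4: Exact two-sided p-value (enumerate n! = 720 permutations of y under H0): p = 1.000000.
Step 5: alpha = 0.1. fail to reject H0.

tau_b = -0.0667 (C=7, D=8), p = 1.000000, fail to reject H0.


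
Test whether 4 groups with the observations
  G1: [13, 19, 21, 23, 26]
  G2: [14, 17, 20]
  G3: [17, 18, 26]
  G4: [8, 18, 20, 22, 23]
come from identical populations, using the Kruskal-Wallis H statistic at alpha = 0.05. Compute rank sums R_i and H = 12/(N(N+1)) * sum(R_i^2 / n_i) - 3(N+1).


Step 1: Combine all N = 16 observations and assign midranks.
sorted (value, group, rank): (8,G4,1), (13,G1,2), (14,G2,3), (17,G2,4.5), (17,G3,4.5), (18,G3,6.5), (18,G4,6.5), (19,G1,8), (20,G2,9.5), (20,G4,9.5), (21,G1,11), (22,G4,12), (23,G1,13.5), (23,G4,13.5), (26,G1,15.5), (26,G3,15.5)
Step 2: Sum ranks within each group.
R_1 = 50 (n_1 = 5)
R_2 = 17 (n_2 = 3)
R_3 = 26.5 (n_3 = 3)
R_4 = 42.5 (n_4 = 5)
Step 3: H = 12/(N(N+1)) * sum(R_i^2/n_i) - 3(N+1)
     = 12/(16*17) * (50^2/5 + 17^2/3 + 26.5^2/3 + 42.5^2/5) - 3*17
     = 0.044118 * 1191.67 - 51
     = 1.573529.
Step 4: Ties present; correction factor C = 1 - 30/(16^3 - 16) = 0.992647. Corrected H = 1.573529 / 0.992647 = 1.585185.
Step 5: Under H0, H ~ chi^2(3); p-value = 0.662754.
Step 6: alpha = 0.05. fail to reject H0.

H = 1.5852, df = 3, p = 0.662754, fail to reject H0.


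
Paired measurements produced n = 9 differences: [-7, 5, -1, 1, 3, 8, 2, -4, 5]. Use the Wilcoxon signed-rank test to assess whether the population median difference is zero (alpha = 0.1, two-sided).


Step 1: Drop any zero differences (none here) and take |d_i|.
|d| = [7, 5, 1, 1, 3, 8, 2, 4, 5]
Step 2: Midrank |d_i| (ties get averaged ranks).
ranks: |7|->8, |5|->6.5, |1|->1.5, |1|->1.5, |3|->4, |8|->9, |2|->3, |4|->5, |5|->6.5
Step 3: Attach original signs; sum ranks with positive sign and with negative sign.
W+ = 6.5 + 1.5 + 4 + 9 + 3 + 6.5 = 30.5
W- = 8 + 1.5 + 5 = 14.5
(Check: W+ + W- = 45 should equal n(n+1)/2 = 45.)
Step 4: Test statistic W = min(W+, W-) = 14.5.
Step 5: Ties in |d|, so use the tie-corrected normal approximation.
        E[W] = n(n+1)/4 = 9*10/4 = 22.5.
        Tie groups: |d|=1 (t=2), |d|=5 (t=2); sum(t^3 - t) = 12.
        Var[W] = n(n+1)(2n+1)/24 - sum(t^3-t)/48 = 1710/24 - 12/48 = 71.
        z = (W - E[W]) / sqrt(Var[W]) = (14.5 - 22.5) / 8.4261 = -0.9494.
        Two-sided p = 2*Phi(z) = 0.342404.
Step 6: alpha = 0.1. fail to reject H0.

W+ = 30.5, W- = 14.5, W = min = 14.5, p = 0.342404, fail to reject H0.


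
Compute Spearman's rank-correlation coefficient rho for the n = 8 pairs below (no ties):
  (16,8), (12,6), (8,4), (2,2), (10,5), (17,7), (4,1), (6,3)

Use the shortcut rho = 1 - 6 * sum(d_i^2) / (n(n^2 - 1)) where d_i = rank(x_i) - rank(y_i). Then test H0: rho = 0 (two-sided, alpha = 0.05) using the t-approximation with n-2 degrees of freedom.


Step 1: Rank x and y separately (midranks; no ties here).
rank(x): 16->7, 12->6, 8->4, 2->1, 10->5, 17->8, 4->2, 6->3
rank(y): 8->8, 6->6, 4->4, 2->2, 5->5, 7->7, 1->1, 3->3
Step 2: d_i = R_x(i) - R_y(i); compute d_i^2.
  (7-8)^2=1, (6-6)^2=0, (4-4)^2=0, (1-2)^2=1, (5-5)^2=0, (8-7)^2=1, (2-1)^2=1, (3-3)^2=0
sum(d^2) = 4.
Step 3: rho = 1 - 6*4 / (8*(8^2 - 1)) = 1 - 24/504 = 0.952381.
Step 4: Under H0, t = rho * sqrt((n-2)/(1-rho^2)) = 7.6509 ~ t(6).
Step 5: Two-sided p-value from the t-distribution with 6 df = 0.000260.
Step 6: alpha = 0.05. reject H0.

rho = 0.9524, p = 0.000260, reject H0 at alpha = 0.05.


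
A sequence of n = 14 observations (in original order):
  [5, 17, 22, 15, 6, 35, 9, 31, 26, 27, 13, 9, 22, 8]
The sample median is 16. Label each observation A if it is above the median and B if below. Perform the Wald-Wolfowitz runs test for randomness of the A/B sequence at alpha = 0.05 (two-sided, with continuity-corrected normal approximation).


Step 1: Compute median = 16; label A = above, B = below.
Labels in order: BAABBABAAABBAB  (n_A = 7, n_B = 7)
Step 2: Count runs R = 9.
Step 3: Under H0 (random ordering), E[R] = 2*n_A*n_B/(n_A+n_B) + 1 = 2*7*7/14 + 1 = 8.0000.
        Var[R] = 2*n_A*n_B*(2*n_A*n_B - n_A - n_B) / ((n_A+n_B)^2 * (n_A+n_B-1)) = 8232/2548 = 3.2308.
        SD[R] = 1.7974.
Step 4: Continuity-corrected z = (R - 0.5 - E[R]) / SD[R] = (9 - 0.5 - 8.0000) / 1.7974 = 0.2782.
Step 5: Two-sided p-value via normal approximation = 2*(1 - Phi(|z|)) = 0.780879.
Step 6: alpha = 0.05. fail to reject H0.

R = 9, z = 0.2782, p = 0.780879, fail to reject H0.


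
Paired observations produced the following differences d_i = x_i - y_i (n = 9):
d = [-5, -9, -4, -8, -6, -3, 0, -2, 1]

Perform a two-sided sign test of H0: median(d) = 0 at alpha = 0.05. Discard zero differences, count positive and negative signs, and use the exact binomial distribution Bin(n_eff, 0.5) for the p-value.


Step 1: Discard zero differences. Original n = 9; n_eff = number of nonzero differences = 8.
Nonzero differences (with sign): -5, -9, -4, -8, -6, -3, -2, +1
Step 2: Count signs: positive = 1, negative = 7.
Step 3: Under H0: P(positive) = 0.5, so the number of positives S ~ Bin(8, 0.5).
Step 4: Two-sided exact p-value = sum of Bin(8,0.5) probabilities at or below the observed probability = 0.070312.
Step 5: alpha = 0.05. fail to reject H0.

n_eff = 8, pos = 1, neg = 7, p = 0.070312, fail to reject H0.


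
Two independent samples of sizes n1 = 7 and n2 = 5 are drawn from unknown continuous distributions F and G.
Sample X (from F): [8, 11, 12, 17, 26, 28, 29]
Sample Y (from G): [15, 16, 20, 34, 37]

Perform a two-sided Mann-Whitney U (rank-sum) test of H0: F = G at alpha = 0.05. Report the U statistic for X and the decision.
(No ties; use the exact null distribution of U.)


Step 1: Combine and sort all 12 observations; assign midranks.
sorted (value, group): (8,X), (11,X), (12,X), (15,Y), (16,Y), (17,X), (20,Y), (26,X), (28,X), (29,X), (34,Y), (37,Y)
ranks: 8->1, 11->2, 12->3, 15->4, 16->5, 17->6, 20->7, 26->8, 28->9, 29->10, 34->11, 37->12
Step 2: Rank sum for X: R1 = 1 + 2 + 3 + 6 + 8 + 9 + 10 = 39.
Step 3: U_X = R1 - n1(n1+1)/2 = 39 - 7*8/2 = 39 - 28 = 11.
       U_Y = n1*n2 - U_X = 35 - 11 = 24.
Step 4: No ties, so the exact null distribution of U (based on enumerating the C(12,7) = 792 equally likely rank assignments) gives the two-sided p-value.
Step 5: p-value = 0.343434; compare to alpha = 0.05. fail to reject H0.

U_X = 11, p = 0.343434, fail to reject H0 at alpha = 0.05.


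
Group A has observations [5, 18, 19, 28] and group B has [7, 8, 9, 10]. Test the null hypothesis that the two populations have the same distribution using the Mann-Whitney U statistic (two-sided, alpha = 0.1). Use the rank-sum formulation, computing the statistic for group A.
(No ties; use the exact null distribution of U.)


Step 1: Combine and sort all 8 observations; assign midranks.
sorted (value, group): (5,X), (7,Y), (8,Y), (9,Y), (10,Y), (18,X), (19,X), (28,X)
ranks: 5->1, 7->2, 8->3, 9->4, 10->5, 18->6, 19->7, 28->8
Step 2: Rank sum for X: R1 = 1 + 6 + 7 + 8 = 22.
Step 3: U_X = R1 - n1(n1+1)/2 = 22 - 4*5/2 = 22 - 10 = 12.
       U_Y = n1*n2 - U_X = 16 - 12 = 4.
Step 4: No ties, so the exact null distribution of U (based on enumerating the C(8,4) = 70 equally likely rank assignments) gives the two-sided p-value.
Step 5: p-value = 0.342857; compare to alpha = 0.1. fail to reject H0.

U_X = 12, p = 0.342857, fail to reject H0 at alpha = 0.1.


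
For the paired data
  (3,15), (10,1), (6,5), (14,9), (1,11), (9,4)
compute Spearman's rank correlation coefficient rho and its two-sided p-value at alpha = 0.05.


Step 1: Rank x and y separately (midranks; no ties here).
rank(x): 3->2, 10->5, 6->3, 14->6, 1->1, 9->4
rank(y): 15->6, 1->1, 5->3, 9->4, 11->5, 4->2
Step 2: d_i = R_x(i) - R_y(i); compute d_i^2.
  (2-6)^2=16, (5-1)^2=16, (3-3)^2=0, (6-4)^2=4, (1-5)^2=16, (4-2)^2=4
sum(d^2) = 56.
Step 3: rho = 1 - 6*56 / (6*(6^2 - 1)) = 1 - 336/210 = -0.600000.
Step 4: Under H0, t = rho * sqrt((n-2)/(1-rho^2)) = -1.5000 ~ t(4).
Step 5: Two-sided p-value from the t-distribution with 4 df = 0.208000.
Step 6: alpha = 0.05. fail to reject H0.

rho = -0.6000, p = 0.208000, fail to reject H0 at alpha = 0.05.


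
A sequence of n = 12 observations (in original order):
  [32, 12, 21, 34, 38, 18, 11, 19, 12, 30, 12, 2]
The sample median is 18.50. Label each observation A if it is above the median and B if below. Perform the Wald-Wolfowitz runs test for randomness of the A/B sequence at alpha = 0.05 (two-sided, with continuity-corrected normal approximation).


Step 1: Compute median = 18.50; label A = above, B = below.
Labels in order: ABAAABBABABB  (n_A = 6, n_B = 6)
Step 2: Count runs R = 8.
Step 3: Under H0 (random ordering), E[R] = 2*n_A*n_B/(n_A+n_B) + 1 = 2*6*6/12 + 1 = 7.0000.
        Var[R] = 2*n_A*n_B*(2*n_A*n_B - n_A - n_B) / ((n_A+n_B)^2 * (n_A+n_B-1)) = 4320/1584 = 2.7273.
        SD[R] = 1.6514.
Step 4: Continuity-corrected z = (R - 0.5 - E[R]) / SD[R] = (8 - 0.5 - 7.0000) / 1.6514 = 0.3028.
Step 5: Two-sided p-value via normal approximation = 2*(1 - Phi(|z|)) = 0.762069.
Step 6: alpha = 0.05. fail to reject H0.

R = 8, z = 0.3028, p = 0.762069, fail to reject H0.


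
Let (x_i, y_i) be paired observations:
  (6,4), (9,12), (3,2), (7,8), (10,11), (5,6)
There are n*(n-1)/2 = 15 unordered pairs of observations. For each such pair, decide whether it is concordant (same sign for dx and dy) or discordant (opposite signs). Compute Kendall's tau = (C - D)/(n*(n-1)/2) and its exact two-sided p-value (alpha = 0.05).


Step 1: Enumerate the 15 unordered pairs (i,j) with i<j and classify each by sign(x_j-x_i) * sign(y_j-y_i).
  (1,2):dx=+3,dy=+8->C; (1,3):dx=-3,dy=-2->C; (1,4):dx=+1,dy=+4->C; (1,5):dx=+4,dy=+7->C
  (1,6):dx=-1,dy=+2->D; (2,3):dx=-6,dy=-10->C; (2,4):dx=-2,dy=-4->C; (2,5):dx=+1,dy=-1->D
  (2,6):dx=-4,dy=-6->C; (3,4):dx=+4,dy=+6->C; (3,5):dx=+7,dy=+9->C; (3,6):dx=+2,dy=+4->C
  (4,5):dx=+3,dy=+3->C; (4,6):dx=-2,dy=-2->C; (5,6):dx=-5,dy=-5->C
Step 2: C = 13, D = 2, total pairs = 15.
Step 3: tau = (C - D)/(n(n-1)/2) = (13 - 2)/15 = 0.733333.
Step 4: Exact two-sided p-value (enumerate n! = 720 permutations of y under H0): p = 0.055556.
Step 5: alpha = 0.05. fail to reject H0.

tau_b = 0.7333 (C=13, D=2), p = 0.055556, fail to reject H0.


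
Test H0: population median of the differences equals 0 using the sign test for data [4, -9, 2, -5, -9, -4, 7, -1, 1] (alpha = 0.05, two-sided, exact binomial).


Step 1: Discard zero differences. Original n = 9; n_eff = number of nonzero differences = 9.
Nonzero differences (with sign): +4, -9, +2, -5, -9, -4, +7, -1, +1
Step 2: Count signs: positive = 4, negative = 5.
Step 3: Under H0: P(positive) = 0.5, so the number of positives S ~ Bin(9, 0.5).
Step 4: Two-sided exact p-value = sum of Bin(9,0.5) probabilities at or below the observed probability = 1.000000.
Step 5: alpha = 0.05. fail to reject H0.

n_eff = 9, pos = 4, neg = 5, p = 1.000000, fail to reject H0.


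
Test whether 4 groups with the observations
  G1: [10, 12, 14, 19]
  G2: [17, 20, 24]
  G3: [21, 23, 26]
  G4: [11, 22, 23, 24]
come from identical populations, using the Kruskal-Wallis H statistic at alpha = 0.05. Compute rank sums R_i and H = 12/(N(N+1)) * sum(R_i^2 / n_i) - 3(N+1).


Step 1: Combine all N = 14 observations and assign midranks.
sorted (value, group, rank): (10,G1,1), (11,G4,2), (12,G1,3), (14,G1,4), (17,G2,5), (19,G1,6), (20,G2,7), (21,G3,8), (22,G4,9), (23,G3,10.5), (23,G4,10.5), (24,G2,12.5), (24,G4,12.5), (26,G3,14)
Step 2: Sum ranks within each group.
R_1 = 14 (n_1 = 4)
R_2 = 24.5 (n_2 = 3)
R_3 = 32.5 (n_3 = 3)
R_4 = 34 (n_4 = 4)
Step 3: H = 12/(N(N+1)) * sum(R_i^2/n_i) - 3(N+1)
     = 12/(14*15) * (14^2/4 + 24.5^2/3 + 32.5^2/3 + 34^2/4) - 3*15
     = 0.057143 * 890.167 - 45
     = 5.866667.
Step 4: Ties present; correction factor C = 1 - 12/(14^3 - 14) = 0.995604. Corrected H = 5.866667 / 0.995604 = 5.892568.
Step 5: Under H0, H ~ chi^2(3); p-value = 0.116956.
Step 6: alpha = 0.05. fail to reject H0.

H = 5.8926, df = 3, p = 0.116956, fail to reject H0.


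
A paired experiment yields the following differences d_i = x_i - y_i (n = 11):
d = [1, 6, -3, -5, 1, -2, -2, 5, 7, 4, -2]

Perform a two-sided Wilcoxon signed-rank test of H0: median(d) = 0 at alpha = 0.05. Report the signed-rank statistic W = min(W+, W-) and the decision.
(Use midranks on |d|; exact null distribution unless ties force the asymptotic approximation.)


Step 1: Drop any zero differences (none here) and take |d_i|.
|d| = [1, 6, 3, 5, 1, 2, 2, 5, 7, 4, 2]
Step 2: Midrank |d_i| (ties get averaged ranks).
ranks: |1|->1.5, |6|->10, |3|->6, |5|->8.5, |1|->1.5, |2|->4, |2|->4, |5|->8.5, |7|->11, |4|->7, |2|->4
Step 3: Attach original signs; sum ranks with positive sign and with negative sign.
W+ = 1.5 + 10 + 1.5 + 8.5 + 11 + 7 = 39.5
W- = 6 + 8.5 + 4 + 4 + 4 = 26.5
(Check: W+ + W- = 66 should equal n(n+1)/2 = 66.)
Step 4: Test statistic W = min(W+, W-) = 26.5.
Step 5: Ties in |d|, so use the tie-corrected normal approximation.
        E[W] = n(n+1)/4 = 11*12/4 = 33.
        Tie groups: |d|=1 (t=2), |d|=2 (t=3), |d|=5 (t=2); sum(t^3 - t) = 36.
        Var[W] = n(n+1)(2n+1)/24 - sum(t^3-t)/48 = 3036/24 - 36/48 = 125.75.
        z = (W - E[W]) / sqrt(Var[W]) = (26.5 - 33) / 11.2138 = -0.5796.
        Two-sided p = 2*Phi(z) = 0.562157.
Step 6: alpha = 0.05. fail to reject H0.

W+ = 39.5, W- = 26.5, W = min = 26.5, p = 0.562157, fail to reject H0.


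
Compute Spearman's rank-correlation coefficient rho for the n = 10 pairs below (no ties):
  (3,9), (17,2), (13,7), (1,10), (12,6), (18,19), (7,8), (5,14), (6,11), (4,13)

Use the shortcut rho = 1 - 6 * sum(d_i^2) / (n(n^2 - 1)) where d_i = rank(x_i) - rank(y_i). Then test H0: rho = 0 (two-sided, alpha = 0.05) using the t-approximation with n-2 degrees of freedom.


Step 1: Rank x and y separately (midranks; no ties here).
rank(x): 3->2, 17->9, 13->8, 1->1, 12->7, 18->10, 7->6, 5->4, 6->5, 4->3
rank(y): 9->5, 2->1, 7->3, 10->6, 6->2, 19->10, 8->4, 14->9, 11->7, 13->8
Step 2: d_i = R_x(i) - R_y(i); compute d_i^2.
  (2-5)^2=9, (9-1)^2=64, (8-3)^2=25, (1-6)^2=25, (7-2)^2=25, (10-10)^2=0, (6-4)^2=4, (4-9)^2=25, (5-7)^2=4, (3-8)^2=25
sum(d^2) = 206.
Step 3: rho = 1 - 6*206 / (10*(10^2 - 1)) = 1 - 1236/990 = -0.248485.
Step 4: Under H0, t = rho * sqrt((n-2)/(1-rho^2)) = -0.7256 ~ t(8).
Step 5: Two-sided p-value from the t-distribution with 8 df = 0.488776.
Step 6: alpha = 0.05. fail to reject H0.

rho = -0.2485, p = 0.488776, fail to reject H0 at alpha = 0.05.


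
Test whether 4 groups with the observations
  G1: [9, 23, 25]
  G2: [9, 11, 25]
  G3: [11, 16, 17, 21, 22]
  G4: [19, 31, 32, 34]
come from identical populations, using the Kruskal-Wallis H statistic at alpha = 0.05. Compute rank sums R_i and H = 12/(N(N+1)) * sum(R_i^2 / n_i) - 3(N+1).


Step 1: Combine all N = 15 observations and assign midranks.
sorted (value, group, rank): (9,G1,1.5), (9,G2,1.5), (11,G2,3.5), (11,G3,3.5), (16,G3,5), (17,G3,6), (19,G4,7), (21,G3,8), (22,G3,9), (23,G1,10), (25,G1,11.5), (25,G2,11.5), (31,G4,13), (32,G4,14), (34,G4,15)
Step 2: Sum ranks within each group.
R_1 = 23 (n_1 = 3)
R_2 = 16.5 (n_2 = 3)
R_3 = 31.5 (n_3 = 5)
R_4 = 49 (n_4 = 4)
Step 3: H = 12/(N(N+1)) * sum(R_i^2/n_i) - 3(N+1)
     = 12/(15*16) * (23^2/3 + 16.5^2/3 + 31.5^2/5 + 49^2/4) - 3*16
     = 0.050000 * 1065.78 - 48
     = 5.289167.
Step 4: Ties present; correction factor C = 1 - 18/(15^3 - 15) = 0.994643. Corrected H = 5.289167 / 0.994643 = 5.317654.
Step 5: Under H0, H ~ chi^2(3); p-value = 0.149961.
Step 6: alpha = 0.05. fail to reject H0.

H = 5.3177, df = 3, p = 0.149961, fail to reject H0.


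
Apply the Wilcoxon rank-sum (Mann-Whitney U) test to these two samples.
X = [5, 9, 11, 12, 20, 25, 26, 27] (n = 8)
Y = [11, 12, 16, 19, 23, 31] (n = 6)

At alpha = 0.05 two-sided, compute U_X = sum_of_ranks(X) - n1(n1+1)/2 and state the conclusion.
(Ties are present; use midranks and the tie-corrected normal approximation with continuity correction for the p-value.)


Step 1: Combine and sort all 14 observations; assign midranks.
sorted (value, group): (5,X), (9,X), (11,X), (11,Y), (12,X), (12,Y), (16,Y), (19,Y), (20,X), (23,Y), (25,X), (26,X), (27,X), (31,Y)
ranks: 5->1, 9->2, 11->3.5, 11->3.5, 12->5.5, 12->5.5, 16->7, 19->8, 20->9, 23->10, 25->11, 26->12, 27->13, 31->14
Step 2: Rank sum for X: R1 = 1 + 2 + 3.5 + 5.5 + 9 + 11 + 12 + 13 = 57.
Step 3: U_X = R1 - n1(n1+1)/2 = 57 - 8*9/2 = 57 - 36 = 21.
       U_Y = n1*n2 - U_X = 48 - 21 = 27.
Step 4: Ties are present, so use the tie-corrected normal approximation (with continuity correction) for the p-value.
Step 5: p-value = 0.746347; compare to alpha = 0.05. fail to reject H0.

U_X = 21, p = 0.746347, fail to reject H0 at alpha = 0.05.


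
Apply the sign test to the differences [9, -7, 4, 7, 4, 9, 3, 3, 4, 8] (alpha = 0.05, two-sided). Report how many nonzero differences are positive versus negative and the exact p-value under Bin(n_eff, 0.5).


Step 1: Discard zero differences. Original n = 10; n_eff = number of nonzero differences = 10.
Nonzero differences (with sign): +9, -7, +4, +7, +4, +9, +3, +3, +4, +8
Step 2: Count signs: positive = 9, negative = 1.
Step 3: Under H0: P(positive) = 0.5, so the number of positives S ~ Bin(10, 0.5).
Step 4: Two-sided exact p-value = sum of Bin(10,0.5) probabilities at or below the observed probability = 0.021484.
Step 5: alpha = 0.05. reject H0.

n_eff = 10, pos = 9, neg = 1, p = 0.021484, reject H0.


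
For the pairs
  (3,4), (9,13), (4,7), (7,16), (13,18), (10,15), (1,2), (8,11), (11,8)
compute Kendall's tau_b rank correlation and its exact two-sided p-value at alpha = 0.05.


Step 1: Enumerate the 36 unordered pairs (i,j) with i<j and classify each by sign(x_j-x_i) * sign(y_j-y_i).
  (1,2):dx=+6,dy=+9->C; (1,3):dx=+1,dy=+3->C; (1,4):dx=+4,dy=+12->C; (1,5):dx=+10,dy=+14->C
  (1,6):dx=+7,dy=+11->C; (1,7):dx=-2,dy=-2->C; (1,8):dx=+5,dy=+7->C; (1,9):dx=+8,dy=+4->C
  (2,3):dx=-5,dy=-6->C; (2,4):dx=-2,dy=+3->D; (2,5):dx=+4,dy=+5->C; (2,6):dx=+1,dy=+2->C
  (2,7):dx=-8,dy=-11->C; (2,8):dx=-1,dy=-2->C; (2,9):dx=+2,dy=-5->D; (3,4):dx=+3,dy=+9->C
  (3,5):dx=+9,dy=+11->C; (3,6):dx=+6,dy=+8->C; (3,7):dx=-3,dy=-5->C; (3,8):dx=+4,dy=+4->C
  (3,9):dx=+7,dy=+1->C; (4,5):dx=+6,dy=+2->C; (4,6):dx=+3,dy=-1->D; (4,7):dx=-6,dy=-14->C
  (4,8):dx=+1,dy=-5->D; (4,9):dx=+4,dy=-8->D; (5,6):dx=-3,dy=-3->C; (5,7):dx=-12,dy=-16->C
  (5,8):dx=-5,dy=-7->C; (5,9):dx=-2,dy=-10->C; (6,7):dx=-9,dy=-13->C; (6,8):dx=-2,dy=-4->C
  (6,9):dx=+1,dy=-7->D; (7,8):dx=+7,dy=+9->C; (7,9):dx=+10,dy=+6->C; (8,9):dx=+3,dy=-3->D
Step 2: C = 29, D = 7, total pairs = 36.
Step 3: tau = (C - D)/(n(n-1)/2) = (29 - 7)/36 = 0.611111.
Step 4: Exact two-sided p-value (enumerate n! = 362880 permutations of y under H0): p = 0.024741.
Step 5: alpha = 0.05. reject H0.

tau_b = 0.6111 (C=29, D=7), p = 0.024741, reject H0.


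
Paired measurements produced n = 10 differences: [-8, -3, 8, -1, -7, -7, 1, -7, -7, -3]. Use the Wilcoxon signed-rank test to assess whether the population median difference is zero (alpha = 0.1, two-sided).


Step 1: Drop any zero differences (none here) and take |d_i|.
|d| = [8, 3, 8, 1, 7, 7, 1, 7, 7, 3]
Step 2: Midrank |d_i| (ties get averaged ranks).
ranks: |8|->9.5, |3|->3.5, |8|->9.5, |1|->1.5, |7|->6.5, |7|->6.5, |1|->1.5, |7|->6.5, |7|->6.5, |3|->3.5
Step 3: Attach original signs; sum ranks with positive sign and with negative sign.
W+ = 9.5 + 1.5 = 11
W- = 9.5 + 3.5 + 1.5 + 6.5 + 6.5 + 6.5 + 6.5 + 3.5 = 44
(Check: W+ + W- = 55 should equal n(n+1)/2 = 55.)
Step 4: Test statistic W = min(W+, W-) = 11.
Step 5: Ties in |d|, so use the tie-corrected normal approximation.
        E[W] = n(n+1)/4 = 10*11/4 = 27.5.
        Tie groups: |d|=1 (t=2), |d|=3 (t=2), |d|=7 (t=4), |d|=8 (t=2); sum(t^3 - t) = 78.
        Var[W] = n(n+1)(2n+1)/24 - sum(t^3-t)/48 = 2310/24 - 78/48 = 94.625.
        z = (W - E[W]) / sqrt(Var[W]) = (11 - 27.5) / 9.7275 = -1.6962.
        Two-sided p = 2*Phi(z) = 0.089845.
Step 6: alpha = 0.1. reject H0.

W+ = 11, W- = 44, W = min = 11, p = 0.089845, reject H0.


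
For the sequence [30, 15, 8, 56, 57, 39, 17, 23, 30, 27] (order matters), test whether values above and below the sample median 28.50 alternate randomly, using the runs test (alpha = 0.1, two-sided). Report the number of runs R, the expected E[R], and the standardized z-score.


Step 1: Compute median = 28.50; label A = above, B = below.
Labels in order: ABBAAABBAB  (n_A = 5, n_B = 5)
Step 2: Count runs R = 6.
Step 3: Under H0 (random ordering), E[R] = 2*n_A*n_B/(n_A+n_B) + 1 = 2*5*5/10 + 1 = 6.0000.
        Var[R] = 2*n_A*n_B*(2*n_A*n_B - n_A - n_B) / ((n_A+n_B)^2 * (n_A+n_B-1)) = 2000/900 = 2.2222.
        SD[R] = 1.4907.
Step 4: R = E[R], so z = 0 with no continuity correction.
Step 5: Two-sided p-value via normal approximation = 2*(1 - Phi(|z|)) = 1.000000.
Step 6: alpha = 0.1. fail to reject H0.

R = 6, z = 0.0000, p = 1.000000, fail to reject H0.


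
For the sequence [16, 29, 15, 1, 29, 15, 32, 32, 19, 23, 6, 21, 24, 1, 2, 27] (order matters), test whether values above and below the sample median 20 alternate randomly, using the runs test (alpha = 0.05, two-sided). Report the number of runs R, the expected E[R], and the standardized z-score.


Step 1: Compute median = 20; label A = above, B = below.
Labels in order: BABBABAABABAABBA  (n_A = 8, n_B = 8)
Step 2: Count runs R = 12.
Step 3: Under H0 (random ordering), E[R] = 2*n_A*n_B/(n_A+n_B) + 1 = 2*8*8/16 + 1 = 9.0000.
        Var[R] = 2*n_A*n_B*(2*n_A*n_B - n_A - n_B) / ((n_A+n_B)^2 * (n_A+n_B-1)) = 14336/3840 = 3.7333.
        SD[R] = 1.9322.
Step 4: Continuity-corrected z = (R - 0.5 - E[R]) / SD[R] = (12 - 0.5 - 9.0000) / 1.9322 = 1.2939.
Step 5: Two-sided p-value via normal approximation = 2*(1 - Phi(|z|)) = 0.195709.
Step 6: alpha = 0.05. fail to reject H0.

R = 12, z = 1.2939, p = 0.195709, fail to reject H0.


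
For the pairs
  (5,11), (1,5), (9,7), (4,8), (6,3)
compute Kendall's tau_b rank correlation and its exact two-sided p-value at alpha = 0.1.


Step 1: Enumerate the 10 unordered pairs (i,j) with i<j and classify each by sign(x_j-x_i) * sign(y_j-y_i).
  (1,2):dx=-4,dy=-6->C; (1,3):dx=+4,dy=-4->D; (1,4):dx=-1,dy=-3->C; (1,5):dx=+1,dy=-8->D
  (2,3):dx=+8,dy=+2->C; (2,4):dx=+3,dy=+3->C; (2,5):dx=+5,dy=-2->D; (3,4):dx=-5,dy=+1->D
  (3,5):dx=-3,dy=-4->C; (4,5):dx=+2,dy=-5->D
Step 2: C = 5, D = 5, total pairs = 10.
Step 3: tau = (C - D)/(n(n-1)/2) = (5 - 5)/10 = 0.000000.
Step 4: Exact two-sided p-value (enumerate n! = 120 permutations of y under H0): p = 1.000000.
Step 5: alpha = 0.1. fail to reject H0.

tau_b = 0.0000 (C=5, D=5), p = 1.000000, fail to reject H0.


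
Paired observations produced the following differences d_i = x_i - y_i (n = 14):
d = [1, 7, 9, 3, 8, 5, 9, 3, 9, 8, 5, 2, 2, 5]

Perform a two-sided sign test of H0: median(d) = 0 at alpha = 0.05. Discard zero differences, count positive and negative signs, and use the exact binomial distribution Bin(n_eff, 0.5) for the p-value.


Step 1: Discard zero differences. Original n = 14; n_eff = number of nonzero differences = 14.
Nonzero differences (with sign): +1, +7, +9, +3, +8, +5, +9, +3, +9, +8, +5, +2, +2, +5
Step 2: Count signs: positive = 14, negative = 0.
Step 3: Under H0: P(positive) = 0.5, so the number of positives S ~ Bin(14, 0.5).
Step 4: Two-sided exact p-value = sum of Bin(14,0.5) probabilities at or below the observed probability = 0.000122.
Step 5: alpha = 0.05. reject H0.

n_eff = 14, pos = 14, neg = 0, p = 0.000122, reject H0.


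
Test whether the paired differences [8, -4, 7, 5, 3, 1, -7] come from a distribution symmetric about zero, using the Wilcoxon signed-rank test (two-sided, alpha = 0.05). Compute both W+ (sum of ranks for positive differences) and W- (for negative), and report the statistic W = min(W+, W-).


Step 1: Drop any zero differences (none here) and take |d_i|.
|d| = [8, 4, 7, 5, 3, 1, 7]
Step 2: Midrank |d_i| (ties get averaged ranks).
ranks: |8|->7, |4|->3, |7|->5.5, |5|->4, |3|->2, |1|->1, |7|->5.5
Step 3: Attach original signs; sum ranks with positive sign and with negative sign.
W+ = 7 + 5.5 + 4 + 2 + 1 = 19.5
W- = 3 + 5.5 = 8.5
(Check: W+ + W- = 28 should equal n(n+1)/2 = 28.)
Step 4: Test statistic W = min(W+, W-) = 8.5.
Step 5: Ties in |d|, so use the tie-corrected normal approximation.
        E[W] = n(n+1)/4 = 7*8/4 = 14.
        Tie groups: |d|=7 (t=2); sum(t^3 - t) = 6.
        Var[W] = n(n+1)(2n+1)/24 - sum(t^3-t)/48 = 840/24 - 6/48 = 34.875.
        z = (W - E[W]) / sqrt(Var[W]) = (8.5 - 14) / 5.9055 = -0.9313.
        Two-sided p = 2*Phi(z) = 0.351681.
Step 6: alpha = 0.05. fail to reject H0.

W+ = 19.5, W- = 8.5, W = min = 8.5, p = 0.351681, fail to reject H0.


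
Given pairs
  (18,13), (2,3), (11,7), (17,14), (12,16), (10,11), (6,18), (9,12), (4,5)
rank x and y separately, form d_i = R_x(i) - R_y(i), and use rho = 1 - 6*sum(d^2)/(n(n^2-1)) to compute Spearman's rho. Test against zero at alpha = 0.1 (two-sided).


Step 1: Rank x and y separately (midranks; no ties here).
rank(x): 18->9, 2->1, 11->6, 17->8, 12->7, 10->5, 6->3, 9->4, 4->2
rank(y): 13->6, 3->1, 7->3, 14->7, 16->8, 11->4, 18->9, 12->5, 5->2
Step 2: d_i = R_x(i) - R_y(i); compute d_i^2.
  (9-6)^2=9, (1-1)^2=0, (6-3)^2=9, (8-7)^2=1, (7-8)^2=1, (5-4)^2=1, (3-9)^2=36, (4-5)^2=1, (2-2)^2=0
sum(d^2) = 58.
Step 3: rho = 1 - 6*58 / (9*(9^2 - 1)) = 1 - 348/720 = 0.516667.
Step 4: Under H0, t = rho * sqrt((n-2)/(1-rho^2)) = 1.5966 ~ t(7).
Step 5: Two-sided p-value from the t-distribution with 7 df = 0.154390.
Step 6: alpha = 0.1. fail to reject H0.

rho = 0.5167, p = 0.154390, fail to reject H0 at alpha = 0.1.


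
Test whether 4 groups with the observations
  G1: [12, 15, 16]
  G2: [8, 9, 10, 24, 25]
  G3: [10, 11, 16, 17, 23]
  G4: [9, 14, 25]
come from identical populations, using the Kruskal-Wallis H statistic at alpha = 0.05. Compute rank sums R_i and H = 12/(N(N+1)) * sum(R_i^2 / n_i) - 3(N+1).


Step 1: Combine all N = 16 observations and assign midranks.
sorted (value, group, rank): (8,G2,1), (9,G2,2.5), (9,G4,2.5), (10,G2,4.5), (10,G3,4.5), (11,G3,6), (12,G1,7), (14,G4,8), (15,G1,9), (16,G1,10.5), (16,G3,10.5), (17,G3,12), (23,G3,13), (24,G2,14), (25,G2,15.5), (25,G4,15.5)
Step 2: Sum ranks within each group.
R_1 = 26.5 (n_1 = 3)
R_2 = 37.5 (n_2 = 5)
R_3 = 46 (n_3 = 5)
R_4 = 26 (n_4 = 3)
Step 3: H = 12/(N(N+1)) * sum(R_i^2/n_i) - 3(N+1)
     = 12/(16*17) * (26.5^2/3 + 37.5^2/5 + 46^2/5 + 26^2/3) - 3*17
     = 0.044118 * 1163.87 - 51
     = 0.347059.
Step 4: Ties present; correction factor C = 1 - 24/(16^3 - 16) = 0.994118. Corrected H = 0.347059 / 0.994118 = 0.349112.
Step 5: Under H0, H ~ chi^2(3); p-value = 0.950542.
Step 6: alpha = 0.05. fail to reject H0.

H = 0.3491, df = 3, p = 0.950542, fail to reject H0.


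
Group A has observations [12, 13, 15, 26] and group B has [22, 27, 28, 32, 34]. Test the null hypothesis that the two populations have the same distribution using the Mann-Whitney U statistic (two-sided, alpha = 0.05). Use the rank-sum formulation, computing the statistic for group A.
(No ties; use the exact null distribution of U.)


Step 1: Combine and sort all 9 observations; assign midranks.
sorted (value, group): (12,X), (13,X), (15,X), (22,Y), (26,X), (27,Y), (28,Y), (32,Y), (34,Y)
ranks: 12->1, 13->2, 15->3, 22->4, 26->5, 27->6, 28->7, 32->8, 34->9
Step 2: Rank sum for X: R1 = 1 + 2 + 3 + 5 = 11.
Step 3: U_X = R1 - n1(n1+1)/2 = 11 - 4*5/2 = 11 - 10 = 1.
       U_Y = n1*n2 - U_X = 20 - 1 = 19.
Step 4: No ties, so the exact null distribution of U (based on enumerating the C(9,4) = 126 equally likely rank assignments) gives the two-sided p-value.
Step 5: p-value = 0.031746; compare to alpha = 0.05. reject H0.

U_X = 1, p = 0.031746, reject H0 at alpha = 0.05.


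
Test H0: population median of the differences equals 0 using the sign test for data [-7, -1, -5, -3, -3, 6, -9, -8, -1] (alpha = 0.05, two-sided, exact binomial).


Step 1: Discard zero differences. Original n = 9; n_eff = number of nonzero differences = 9.
Nonzero differences (with sign): -7, -1, -5, -3, -3, +6, -9, -8, -1
Step 2: Count signs: positive = 1, negative = 8.
Step 3: Under H0: P(positive) = 0.5, so the number of positives S ~ Bin(9, 0.5).
Step 4: Two-sided exact p-value = sum of Bin(9,0.5) probabilities at or below the observed probability = 0.039062.
Step 5: alpha = 0.05. reject H0.

n_eff = 9, pos = 1, neg = 8, p = 0.039062, reject H0.


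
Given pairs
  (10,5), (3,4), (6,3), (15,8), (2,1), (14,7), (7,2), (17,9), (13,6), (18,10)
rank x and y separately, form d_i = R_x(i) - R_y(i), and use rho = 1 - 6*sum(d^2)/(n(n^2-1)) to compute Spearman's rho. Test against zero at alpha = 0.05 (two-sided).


Step 1: Rank x and y separately (midranks; no ties here).
rank(x): 10->5, 3->2, 6->3, 15->8, 2->1, 14->7, 7->4, 17->9, 13->6, 18->10
rank(y): 5->5, 4->4, 3->3, 8->8, 1->1, 7->7, 2->2, 9->9, 6->6, 10->10
Step 2: d_i = R_x(i) - R_y(i); compute d_i^2.
  (5-5)^2=0, (2-4)^2=4, (3-3)^2=0, (8-8)^2=0, (1-1)^2=0, (7-7)^2=0, (4-2)^2=4, (9-9)^2=0, (6-6)^2=0, (10-10)^2=0
sum(d^2) = 8.
Step 3: rho = 1 - 6*8 / (10*(10^2 - 1)) = 1 - 48/990 = 0.951515.
Step 4: Under H0, t = rho * sqrt((n-2)/(1-rho^2)) = 8.7493 ~ t(8).
Step 5: Two-sided p-value from the t-distribution with 8 df = 0.000023.
Step 6: alpha = 0.05. reject H0.

rho = 0.9515, p = 0.000023, reject H0 at alpha = 0.05.


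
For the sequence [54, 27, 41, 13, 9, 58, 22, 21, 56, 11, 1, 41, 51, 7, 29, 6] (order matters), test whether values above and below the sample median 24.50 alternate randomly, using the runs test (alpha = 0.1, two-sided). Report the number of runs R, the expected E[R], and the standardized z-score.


Step 1: Compute median = 24.50; label A = above, B = below.
Labels in order: AAABBABBABBAABAB  (n_A = 8, n_B = 8)
Step 2: Count runs R = 10.
Step 3: Under H0 (random ordering), E[R] = 2*n_A*n_B/(n_A+n_B) + 1 = 2*8*8/16 + 1 = 9.0000.
        Var[R] = 2*n_A*n_B*(2*n_A*n_B - n_A - n_B) / ((n_A+n_B)^2 * (n_A+n_B-1)) = 14336/3840 = 3.7333.
        SD[R] = 1.9322.
Step 4: Continuity-corrected z = (R - 0.5 - E[R]) / SD[R] = (10 - 0.5 - 9.0000) / 1.9322 = 0.2588.
Step 5: Two-sided p-value via normal approximation = 2*(1 - Phi(|z|)) = 0.795809.
Step 6: alpha = 0.1. fail to reject H0.

R = 10, z = 0.2588, p = 0.795809, fail to reject H0.


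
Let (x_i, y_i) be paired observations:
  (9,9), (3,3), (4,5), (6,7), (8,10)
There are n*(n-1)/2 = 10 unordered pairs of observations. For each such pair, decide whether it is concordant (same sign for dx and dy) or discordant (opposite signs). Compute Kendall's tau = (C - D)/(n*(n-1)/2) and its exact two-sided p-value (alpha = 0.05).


Step 1: Enumerate the 10 unordered pairs (i,j) with i<j and classify each by sign(x_j-x_i) * sign(y_j-y_i).
  (1,2):dx=-6,dy=-6->C; (1,3):dx=-5,dy=-4->C; (1,4):dx=-3,dy=-2->C; (1,5):dx=-1,dy=+1->D
  (2,3):dx=+1,dy=+2->C; (2,4):dx=+3,dy=+4->C; (2,5):dx=+5,dy=+7->C; (3,4):dx=+2,dy=+2->C
  (3,5):dx=+4,dy=+5->C; (4,5):dx=+2,dy=+3->C
Step 2: C = 9, D = 1, total pairs = 10.
Step 3: tau = (C - D)/(n(n-1)/2) = (9 - 1)/10 = 0.800000.
Step 4: Exact two-sided p-value (enumerate n! = 120 permutations of y under H0): p = 0.083333.
Step 5: alpha = 0.05. fail to reject H0.

tau_b = 0.8000 (C=9, D=1), p = 0.083333, fail to reject H0.


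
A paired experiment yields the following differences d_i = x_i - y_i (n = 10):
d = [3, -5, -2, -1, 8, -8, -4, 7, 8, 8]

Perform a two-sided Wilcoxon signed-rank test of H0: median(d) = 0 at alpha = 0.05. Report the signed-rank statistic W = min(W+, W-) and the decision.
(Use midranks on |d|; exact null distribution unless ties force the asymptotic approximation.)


Step 1: Drop any zero differences (none here) and take |d_i|.
|d| = [3, 5, 2, 1, 8, 8, 4, 7, 8, 8]
Step 2: Midrank |d_i| (ties get averaged ranks).
ranks: |3|->3, |5|->5, |2|->2, |1|->1, |8|->8.5, |8|->8.5, |4|->4, |7|->6, |8|->8.5, |8|->8.5
Step 3: Attach original signs; sum ranks with positive sign and with negative sign.
W+ = 3 + 8.5 + 6 + 8.5 + 8.5 = 34.5
W- = 5 + 2 + 1 + 8.5 + 4 = 20.5
(Check: W+ + W- = 55 should equal n(n+1)/2 = 55.)
Step 4: Test statistic W = min(W+, W-) = 20.5.
Step 5: Ties in |d|, so use the tie-corrected normal approximation.
        E[W] = n(n+1)/4 = 10*11/4 = 27.5.
        Tie groups: |d|=8 (t=4); sum(t^3 - t) = 60.
        Var[W] = n(n+1)(2n+1)/24 - sum(t^3-t)/48 = 2310/24 - 60/48 = 95.
        z = (W - E[W]) / sqrt(Var[W]) = (20.5 - 27.5) / 9.7468 = -0.7182.
        Two-sided p = 2*Phi(z) = 0.472643.
Step 6: alpha = 0.05. fail to reject H0.

W+ = 34.5, W- = 20.5, W = min = 20.5, p = 0.472643, fail to reject H0.


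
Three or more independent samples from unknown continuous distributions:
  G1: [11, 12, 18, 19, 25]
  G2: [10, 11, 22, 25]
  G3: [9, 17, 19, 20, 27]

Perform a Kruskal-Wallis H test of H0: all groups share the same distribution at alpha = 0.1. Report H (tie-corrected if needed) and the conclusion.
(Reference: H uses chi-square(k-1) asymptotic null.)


Step 1: Combine all N = 14 observations and assign midranks.
sorted (value, group, rank): (9,G3,1), (10,G2,2), (11,G1,3.5), (11,G2,3.5), (12,G1,5), (17,G3,6), (18,G1,7), (19,G1,8.5), (19,G3,8.5), (20,G3,10), (22,G2,11), (25,G1,12.5), (25,G2,12.5), (27,G3,14)
Step 2: Sum ranks within each group.
R_1 = 36.5 (n_1 = 5)
R_2 = 29 (n_2 = 4)
R_3 = 39.5 (n_3 = 5)
Step 3: H = 12/(N(N+1)) * sum(R_i^2/n_i) - 3(N+1)
     = 12/(14*15) * (36.5^2/5 + 29^2/4 + 39.5^2/5) - 3*15
     = 0.057143 * 788.75 - 45
     = 0.071429.
Step 4: Ties present; correction factor C = 1 - 18/(14^3 - 14) = 0.993407. Corrected H = 0.071429 / 0.993407 = 0.071903.
Step 5: Under H0, H ~ chi^2(2); p-value = 0.964687.
Step 6: alpha = 0.1. fail to reject H0.

H = 0.0719, df = 2, p = 0.964687, fail to reject H0.


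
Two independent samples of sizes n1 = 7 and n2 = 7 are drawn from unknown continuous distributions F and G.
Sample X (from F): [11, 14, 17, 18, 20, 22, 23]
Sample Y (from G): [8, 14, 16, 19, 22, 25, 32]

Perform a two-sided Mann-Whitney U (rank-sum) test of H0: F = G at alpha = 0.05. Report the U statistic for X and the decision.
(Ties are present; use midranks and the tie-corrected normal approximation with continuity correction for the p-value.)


Step 1: Combine and sort all 14 observations; assign midranks.
sorted (value, group): (8,Y), (11,X), (14,X), (14,Y), (16,Y), (17,X), (18,X), (19,Y), (20,X), (22,X), (22,Y), (23,X), (25,Y), (32,Y)
ranks: 8->1, 11->2, 14->3.5, 14->3.5, 16->5, 17->6, 18->7, 19->8, 20->9, 22->10.5, 22->10.5, 23->12, 25->13, 32->14
Step 2: Rank sum for X: R1 = 2 + 3.5 + 6 + 7 + 9 + 10.5 + 12 = 50.
Step 3: U_X = R1 - n1(n1+1)/2 = 50 - 7*8/2 = 50 - 28 = 22.
       U_Y = n1*n2 - U_X = 49 - 22 = 27.
Step 4: Ties are present, so use the tie-corrected normal approximation (with continuity correction) for the p-value.
Step 5: p-value = 0.797863; compare to alpha = 0.05. fail to reject H0.

U_X = 22, p = 0.797863, fail to reject H0 at alpha = 0.05.


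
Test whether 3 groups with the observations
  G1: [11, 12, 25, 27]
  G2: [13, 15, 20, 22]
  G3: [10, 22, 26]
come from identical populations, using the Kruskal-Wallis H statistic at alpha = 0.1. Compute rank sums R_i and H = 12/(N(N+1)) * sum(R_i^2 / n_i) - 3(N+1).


Step 1: Combine all N = 11 observations and assign midranks.
sorted (value, group, rank): (10,G3,1), (11,G1,2), (12,G1,3), (13,G2,4), (15,G2,5), (20,G2,6), (22,G2,7.5), (22,G3,7.5), (25,G1,9), (26,G3,10), (27,G1,11)
Step 2: Sum ranks within each group.
R_1 = 25 (n_1 = 4)
R_2 = 22.5 (n_2 = 4)
R_3 = 18.5 (n_3 = 3)
Step 3: H = 12/(N(N+1)) * sum(R_i^2/n_i) - 3(N+1)
     = 12/(11*12) * (25^2/4 + 22.5^2/4 + 18.5^2/3) - 3*12
     = 0.090909 * 396.896 - 36
     = 0.081439.
Step 4: Ties present; correction factor C = 1 - 6/(11^3 - 11) = 0.995455. Corrected H = 0.081439 / 0.995455 = 0.081811.
Step 5: Under H0, H ~ chi^2(2); p-value = 0.959920.
Step 6: alpha = 0.1. fail to reject H0.

H = 0.0818, df = 2, p = 0.959920, fail to reject H0.


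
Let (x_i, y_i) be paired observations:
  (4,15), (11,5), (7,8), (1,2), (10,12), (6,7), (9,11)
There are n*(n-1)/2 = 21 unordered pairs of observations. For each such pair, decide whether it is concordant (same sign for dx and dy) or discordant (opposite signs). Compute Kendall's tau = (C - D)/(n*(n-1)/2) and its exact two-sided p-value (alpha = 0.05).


Step 1: Enumerate the 21 unordered pairs (i,j) with i<j and classify each by sign(x_j-x_i) * sign(y_j-y_i).
  (1,2):dx=+7,dy=-10->D; (1,3):dx=+3,dy=-7->D; (1,4):dx=-3,dy=-13->C; (1,5):dx=+6,dy=-3->D
  (1,6):dx=+2,dy=-8->D; (1,7):dx=+5,dy=-4->D; (2,3):dx=-4,dy=+3->D; (2,4):dx=-10,dy=-3->C
  (2,5):dx=-1,dy=+7->D; (2,6):dx=-5,dy=+2->D; (2,7):dx=-2,dy=+6->D; (3,4):dx=-6,dy=-6->C
  (3,5):dx=+3,dy=+4->C; (3,6):dx=-1,dy=-1->C; (3,7):dx=+2,dy=+3->C; (4,5):dx=+9,dy=+10->C
  (4,6):dx=+5,dy=+5->C; (4,7):dx=+8,dy=+9->C; (5,6):dx=-4,dy=-5->C; (5,7):dx=-1,dy=-1->C
  (6,7):dx=+3,dy=+4->C
Step 2: C = 12, D = 9, total pairs = 21.
Step 3: tau = (C - D)/(n(n-1)/2) = (12 - 9)/21 = 0.142857.
Step 4: Exact two-sided p-value (enumerate n! = 5040 permutations of y under H0): p = 0.772619.
Step 5: alpha = 0.05. fail to reject H0.

tau_b = 0.1429 (C=12, D=9), p = 0.772619, fail to reject H0.


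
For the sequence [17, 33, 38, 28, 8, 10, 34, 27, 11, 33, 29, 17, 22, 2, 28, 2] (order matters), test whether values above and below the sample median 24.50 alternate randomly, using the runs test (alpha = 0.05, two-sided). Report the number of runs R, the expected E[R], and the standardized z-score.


Step 1: Compute median = 24.50; label A = above, B = below.
Labels in order: BAAABBAABAABBBAB  (n_A = 8, n_B = 8)
Step 2: Count runs R = 9.
Step 3: Under H0 (random ordering), E[R] = 2*n_A*n_B/(n_A+n_B) + 1 = 2*8*8/16 + 1 = 9.0000.
        Var[R] = 2*n_A*n_B*(2*n_A*n_B - n_A - n_B) / ((n_A+n_B)^2 * (n_A+n_B-1)) = 14336/3840 = 3.7333.
        SD[R] = 1.9322.
Step 4: R = E[R], so z = 0 with no continuity correction.
Step 5: Two-sided p-value via normal approximation = 2*(1 - Phi(|z|)) = 1.000000.
Step 6: alpha = 0.05. fail to reject H0.

R = 9, z = 0.0000, p = 1.000000, fail to reject H0.


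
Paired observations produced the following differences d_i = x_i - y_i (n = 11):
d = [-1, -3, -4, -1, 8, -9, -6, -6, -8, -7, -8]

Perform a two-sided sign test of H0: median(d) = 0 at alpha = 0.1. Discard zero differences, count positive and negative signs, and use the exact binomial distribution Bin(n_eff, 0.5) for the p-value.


Step 1: Discard zero differences. Original n = 11; n_eff = number of nonzero differences = 11.
Nonzero differences (with sign): -1, -3, -4, -1, +8, -9, -6, -6, -8, -7, -8
Step 2: Count signs: positive = 1, negative = 10.
Step 3: Under H0: P(positive) = 0.5, so the number of positives S ~ Bin(11, 0.5).
Step 4: Two-sided exact p-value = sum of Bin(11,0.5) probabilities at or below the observed probability = 0.011719.
Step 5: alpha = 0.1. reject H0.

n_eff = 11, pos = 1, neg = 10, p = 0.011719, reject H0.


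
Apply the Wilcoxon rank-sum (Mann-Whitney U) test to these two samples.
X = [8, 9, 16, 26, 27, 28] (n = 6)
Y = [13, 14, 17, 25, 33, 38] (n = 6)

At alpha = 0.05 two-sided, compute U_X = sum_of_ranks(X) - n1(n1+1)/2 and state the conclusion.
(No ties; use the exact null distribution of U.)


Step 1: Combine and sort all 12 observations; assign midranks.
sorted (value, group): (8,X), (9,X), (13,Y), (14,Y), (16,X), (17,Y), (25,Y), (26,X), (27,X), (28,X), (33,Y), (38,Y)
ranks: 8->1, 9->2, 13->3, 14->4, 16->5, 17->6, 25->7, 26->8, 27->9, 28->10, 33->11, 38->12
Step 2: Rank sum for X: R1 = 1 + 2 + 5 + 8 + 9 + 10 = 35.
Step 3: U_X = R1 - n1(n1+1)/2 = 35 - 6*7/2 = 35 - 21 = 14.
       U_Y = n1*n2 - U_X = 36 - 14 = 22.
Step 4: No ties, so the exact null distribution of U (based on enumerating the C(12,6) = 924 equally likely rank assignments) gives the two-sided p-value.
Step 5: p-value = 0.588745; compare to alpha = 0.05. fail to reject H0.

U_X = 14, p = 0.588745, fail to reject H0 at alpha = 0.05.
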